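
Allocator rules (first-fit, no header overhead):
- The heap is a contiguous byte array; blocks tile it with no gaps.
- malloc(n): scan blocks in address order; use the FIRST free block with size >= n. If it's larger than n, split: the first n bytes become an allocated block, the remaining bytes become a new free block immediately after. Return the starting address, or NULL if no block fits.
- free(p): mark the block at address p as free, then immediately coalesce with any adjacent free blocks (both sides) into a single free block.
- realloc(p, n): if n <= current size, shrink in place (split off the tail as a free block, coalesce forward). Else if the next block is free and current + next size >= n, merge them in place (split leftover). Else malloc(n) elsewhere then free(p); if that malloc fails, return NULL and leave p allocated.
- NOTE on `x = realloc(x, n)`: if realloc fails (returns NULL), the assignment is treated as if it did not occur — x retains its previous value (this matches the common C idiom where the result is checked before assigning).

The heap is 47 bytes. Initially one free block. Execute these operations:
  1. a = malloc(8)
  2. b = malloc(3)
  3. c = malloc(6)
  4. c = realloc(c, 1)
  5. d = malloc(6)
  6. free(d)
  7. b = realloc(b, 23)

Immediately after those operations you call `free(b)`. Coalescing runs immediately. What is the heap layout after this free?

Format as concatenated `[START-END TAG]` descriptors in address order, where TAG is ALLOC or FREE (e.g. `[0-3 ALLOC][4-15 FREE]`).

Op 1: a = malloc(8) -> a = 0; heap: [0-7 ALLOC][8-46 FREE]
Op 2: b = malloc(3) -> b = 8; heap: [0-7 ALLOC][8-10 ALLOC][11-46 FREE]
Op 3: c = malloc(6) -> c = 11; heap: [0-7 ALLOC][8-10 ALLOC][11-16 ALLOC][17-46 FREE]
Op 4: c = realloc(c, 1) -> c = 11; heap: [0-7 ALLOC][8-10 ALLOC][11-11 ALLOC][12-46 FREE]
Op 5: d = malloc(6) -> d = 12; heap: [0-7 ALLOC][8-10 ALLOC][11-11 ALLOC][12-17 ALLOC][18-46 FREE]
Op 6: free(d) -> (freed d); heap: [0-7 ALLOC][8-10 ALLOC][11-11 ALLOC][12-46 FREE]
Op 7: b = realloc(b, 23) -> b = 12; heap: [0-7 ALLOC][8-10 FREE][11-11 ALLOC][12-34 ALLOC][35-46 FREE]
free(b): b = 12 -> block [12-34 ALLOC]; mark free, coalesce with adjacent free neighbors -> [0-7 ALLOC][8-10 FREE][11-11 ALLOC][12-46 FREE]

Answer: [0-7 ALLOC][8-10 FREE][11-11 ALLOC][12-46 FREE]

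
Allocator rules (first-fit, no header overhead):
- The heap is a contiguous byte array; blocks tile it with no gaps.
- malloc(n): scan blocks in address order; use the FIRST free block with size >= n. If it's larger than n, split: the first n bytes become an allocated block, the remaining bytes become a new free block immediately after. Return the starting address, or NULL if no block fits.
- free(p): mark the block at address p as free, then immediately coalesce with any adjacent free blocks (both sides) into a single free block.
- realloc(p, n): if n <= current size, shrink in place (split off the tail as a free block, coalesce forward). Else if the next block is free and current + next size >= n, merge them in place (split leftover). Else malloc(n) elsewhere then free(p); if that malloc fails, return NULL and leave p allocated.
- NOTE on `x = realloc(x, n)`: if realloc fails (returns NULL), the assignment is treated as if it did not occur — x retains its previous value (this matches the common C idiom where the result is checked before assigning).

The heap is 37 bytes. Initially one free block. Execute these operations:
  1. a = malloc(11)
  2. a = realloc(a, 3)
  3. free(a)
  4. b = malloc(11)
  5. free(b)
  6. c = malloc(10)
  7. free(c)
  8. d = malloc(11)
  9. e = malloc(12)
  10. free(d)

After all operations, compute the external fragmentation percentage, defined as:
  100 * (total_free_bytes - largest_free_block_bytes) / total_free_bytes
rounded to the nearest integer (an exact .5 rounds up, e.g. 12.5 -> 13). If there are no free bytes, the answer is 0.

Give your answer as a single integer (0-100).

Answer: 44

Derivation:
Op 1: a = malloc(11) -> a = 0; heap: [0-10 ALLOC][11-36 FREE]
Op 2: a = realloc(a, 3) -> a = 0; heap: [0-2 ALLOC][3-36 FREE]
Op 3: free(a) -> (freed a); heap: [0-36 FREE]
Op 4: b = malloc(11) -> b = 0; heap: [0-10 ALLOC][11-36 FREE]
Op 5: free(b) -> (freed b); heap: [0-36 FREE]
Op 6: c = malloc(10) -> c = 0; heap: [0-9 ALLOC][10-36 FREE]
Op 7: free(c) -> (freed c); heap: [0-36 FREE]
Op 8: d = malloc(11) -> d = 0; heap: [0-10 ALLOC][11-36 FREE]
Op 9: e = malloc(12) -> e = 11; heap: [0-10 ALLOC][11-22 ALLOC][23-36 FREE]
Op 10: free(d) -> (freed d); heap: [0-10 FREE][11-22 ALLOC][23-36 FREE]
Free blocks: [11 14] total_free=25 largest=14 -> 100*(25-14)/25 = 1100/25 = 44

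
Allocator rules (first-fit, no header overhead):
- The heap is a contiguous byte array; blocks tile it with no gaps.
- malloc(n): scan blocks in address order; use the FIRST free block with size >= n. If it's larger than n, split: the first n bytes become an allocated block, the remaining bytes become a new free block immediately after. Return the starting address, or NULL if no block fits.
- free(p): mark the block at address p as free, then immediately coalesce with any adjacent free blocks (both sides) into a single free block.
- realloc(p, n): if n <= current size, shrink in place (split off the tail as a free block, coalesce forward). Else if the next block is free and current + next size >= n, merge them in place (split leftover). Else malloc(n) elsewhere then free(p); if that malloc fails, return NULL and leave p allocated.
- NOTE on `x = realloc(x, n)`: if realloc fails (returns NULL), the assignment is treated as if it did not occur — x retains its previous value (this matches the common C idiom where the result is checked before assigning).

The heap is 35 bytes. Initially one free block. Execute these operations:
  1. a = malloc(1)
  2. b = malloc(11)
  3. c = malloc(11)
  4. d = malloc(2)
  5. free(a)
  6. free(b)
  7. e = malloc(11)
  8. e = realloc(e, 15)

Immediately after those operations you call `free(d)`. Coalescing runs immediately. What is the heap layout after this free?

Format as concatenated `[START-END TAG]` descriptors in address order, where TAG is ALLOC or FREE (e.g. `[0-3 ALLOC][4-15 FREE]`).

Op 1: a = malloc(1) -> a = 0; heap: [0-0 ALLOC][1-34 FREE]
Op 2: b = malloc(11) -> b = 1; heap: [0-0 ALLOC][1-11 ALLOC][12-34 FREE]
Op 3: c = malloc(11) -> c = 12; heap: [0-0 ALLOC][1-11 ALLOC][12-22 ALLOC][23-34 FREE]
Op 4: d = malloc(2) -> d = 23; heap: [0-0 ALLOC][1-11 ALLOC][12-22 ALLOC][23-24 ALLOC][25-34 FREE]
Op 5: free(a) -> (freed a); heap: [0-0 FREE][1-11 ALLOC][12-22 ALLOC][23-24 ALLOC][25-34 FREE]
Op 6: free(b) -> (freed b); heap: [0-11 FREE][12-22 ALLOC][23-24 ALLOC][25-34 FREE]
Op 7: e = malloc(11) -> e = 0; heap: [0-10 ALLOC][11-11 FREE][12-22 ALLOC][23-24 ALLOC][25-34 FREE]
Op 8: e = realloc(e, 15) -> NULL (e unchanged); heap: [0-10 ALLOC][11-11 FREE][12-22 ALLOC][23-24 ALLOC][25-34 FREE]
free(d): d = 23 -> block [23-24 ALLOC]; mark free, coalesce with adjacent free neighbors -> [0-10 ALLOC][11-11 FREE][12-22 ALLOC][23-34 FREE]

Answer: [0-10 ALLOC][11-11 FREE][12-22 ALLOC][23-34 FREE]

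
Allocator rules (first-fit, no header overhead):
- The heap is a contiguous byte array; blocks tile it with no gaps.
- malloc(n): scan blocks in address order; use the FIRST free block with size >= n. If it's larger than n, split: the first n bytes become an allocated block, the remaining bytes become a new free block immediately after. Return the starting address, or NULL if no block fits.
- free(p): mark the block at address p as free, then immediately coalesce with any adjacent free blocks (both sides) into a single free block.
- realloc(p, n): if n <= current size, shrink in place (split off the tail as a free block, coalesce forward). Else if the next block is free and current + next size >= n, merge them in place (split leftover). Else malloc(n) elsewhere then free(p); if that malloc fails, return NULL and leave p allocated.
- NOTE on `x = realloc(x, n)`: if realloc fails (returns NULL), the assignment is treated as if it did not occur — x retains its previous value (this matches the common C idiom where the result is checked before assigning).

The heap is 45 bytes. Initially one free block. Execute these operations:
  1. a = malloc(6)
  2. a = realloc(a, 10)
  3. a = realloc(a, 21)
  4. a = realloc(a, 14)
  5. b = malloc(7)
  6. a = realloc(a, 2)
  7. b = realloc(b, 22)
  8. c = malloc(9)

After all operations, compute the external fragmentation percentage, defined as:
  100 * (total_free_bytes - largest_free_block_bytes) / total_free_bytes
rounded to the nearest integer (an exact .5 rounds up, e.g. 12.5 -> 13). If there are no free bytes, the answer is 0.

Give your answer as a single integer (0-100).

Op 1: a = malloc(6) -> a = 0; heap: [0-5 ALLOC][6-44 FREE]
Op 2: a = realloc(a, 10) -> a = 0; heap: [0-9 ALLOC][10-44 FREE]
Op 3: a = realloc(a, 21) -> a = 0; heap: [0-20 ALLOC][21-44 FREE]
Op 4: a = realloc(a, 14) -> a = 0; heap: [0-13 ALLOC][14-44 FREE]
Op 5: b = malloc(7) -> b = 14; heap: [0-13 ALLOC][14-20 ALLOC][21-44 FREE]
Op 6: a = realloc(a, 2) -> a = 0; heap: [0-1 ALLOC][2-13 FREE][14-20 ALLOC][21-44 FREE]
Op 7: b = realloc(b, 22) -> b = 14; heap: [0-1 ALLOC][2-13 FREE][14-35 ALLOC][36-44 FREE]
Op 8: c = malloc(9) -> c = 2; heap: [0-1 ALLOC][2-10 ALLOC][11-13 FREE][14-35 ALLOC][36-44 FREE]
Free blocks: [3 9] total_free=12 largest=9 -> 100*(12-9)/12 = 300/12 = 25

Answer: 25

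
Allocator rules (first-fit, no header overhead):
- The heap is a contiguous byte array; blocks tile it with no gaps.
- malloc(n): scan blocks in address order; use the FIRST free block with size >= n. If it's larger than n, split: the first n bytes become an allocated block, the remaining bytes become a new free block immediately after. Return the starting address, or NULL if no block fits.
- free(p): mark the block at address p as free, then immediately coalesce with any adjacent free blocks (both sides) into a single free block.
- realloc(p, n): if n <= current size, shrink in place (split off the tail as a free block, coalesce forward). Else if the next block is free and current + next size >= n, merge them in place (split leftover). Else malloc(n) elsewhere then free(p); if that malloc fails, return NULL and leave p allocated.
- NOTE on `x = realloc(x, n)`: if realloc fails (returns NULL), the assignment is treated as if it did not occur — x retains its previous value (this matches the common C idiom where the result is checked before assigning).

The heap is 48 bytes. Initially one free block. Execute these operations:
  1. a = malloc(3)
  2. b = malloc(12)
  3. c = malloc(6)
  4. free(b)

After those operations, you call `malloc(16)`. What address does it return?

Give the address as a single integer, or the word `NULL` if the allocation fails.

Op 1: a = malloc(3) -> a = 0; heap: [0-2 ALLOC][3-47 FREE]
Op 2: b = malloc(12) -> b = 3; heap: [0-2 ALLOC][3-14 ALLOC][15-47 FREE]
Op 3: c = malloc(6) -> c = 15; heap: [0-2 ALLOC][3-14 ALLOC][15-20 ALLOC][21-47 FREE]
Op 4: free(b) -> (freed b); heap: [0-2 ALLOC][3-14 FREE][15-20 ALLOC][21-47 FREE]
malloc(16): first-fit scan over [0-2 ALLOC][3-14 FREE][15-20 ALLOC][21-47 FREE] -> 21

Answer: 21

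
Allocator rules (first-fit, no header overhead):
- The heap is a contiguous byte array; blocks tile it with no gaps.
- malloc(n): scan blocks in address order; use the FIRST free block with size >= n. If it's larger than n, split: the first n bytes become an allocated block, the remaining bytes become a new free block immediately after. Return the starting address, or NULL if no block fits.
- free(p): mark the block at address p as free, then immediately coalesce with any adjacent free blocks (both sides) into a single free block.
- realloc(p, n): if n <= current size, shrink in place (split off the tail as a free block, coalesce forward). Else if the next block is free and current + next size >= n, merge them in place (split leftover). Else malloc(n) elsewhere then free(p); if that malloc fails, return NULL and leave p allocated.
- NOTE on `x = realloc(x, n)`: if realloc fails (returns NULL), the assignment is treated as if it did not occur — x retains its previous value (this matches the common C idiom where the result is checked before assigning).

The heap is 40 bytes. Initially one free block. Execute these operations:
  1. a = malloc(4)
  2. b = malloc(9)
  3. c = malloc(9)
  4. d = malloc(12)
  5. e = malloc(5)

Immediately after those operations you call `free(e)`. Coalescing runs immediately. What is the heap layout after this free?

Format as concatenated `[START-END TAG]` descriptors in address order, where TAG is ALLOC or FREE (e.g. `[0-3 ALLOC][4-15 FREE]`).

Answer: [0-3 ALLOC][4-12 ALLOC][13-21 ALLOC][22-33 ALLOC][34-39 FREE]

Derivation:
Op 1: a = malloc(4) -> a = 0; heap: [0-3 ALLOC][4-39 FREE]
Op 2: b = malloc(9) -> b = 4; heap: [0-3 ALLOC][4-12 ALLOC][13-39 FREE]
Op 3: c = malloc(9) -> c = 13; heap: [0-3 ALLOC][4-12 ALLOC][13-21 ALLOC][22-39 FREE]
Op 4: d = malloc(12) -> d = 22; heap: [0-3 ALLOC][4-12 ALLOC][13-21 ALLOC][22-33 ALLOC][34-39 FREE]
Op 5: e = malloc(5) -> e = 34; heap: [0-3 ALLOC][4-12 ALLOC][13-21 ALLOC][22-33 ALLOC][34-38 ALLOC][39-39 FREE]
free(e): e = 34 -> block [34-38 ALLOC]; mark free, coalesce with adjacent free neighbors -> [0-3 ALLOC][4-12 ALLOC][13-21 ALLOC][22-33 ALLOC][34-39 FREE]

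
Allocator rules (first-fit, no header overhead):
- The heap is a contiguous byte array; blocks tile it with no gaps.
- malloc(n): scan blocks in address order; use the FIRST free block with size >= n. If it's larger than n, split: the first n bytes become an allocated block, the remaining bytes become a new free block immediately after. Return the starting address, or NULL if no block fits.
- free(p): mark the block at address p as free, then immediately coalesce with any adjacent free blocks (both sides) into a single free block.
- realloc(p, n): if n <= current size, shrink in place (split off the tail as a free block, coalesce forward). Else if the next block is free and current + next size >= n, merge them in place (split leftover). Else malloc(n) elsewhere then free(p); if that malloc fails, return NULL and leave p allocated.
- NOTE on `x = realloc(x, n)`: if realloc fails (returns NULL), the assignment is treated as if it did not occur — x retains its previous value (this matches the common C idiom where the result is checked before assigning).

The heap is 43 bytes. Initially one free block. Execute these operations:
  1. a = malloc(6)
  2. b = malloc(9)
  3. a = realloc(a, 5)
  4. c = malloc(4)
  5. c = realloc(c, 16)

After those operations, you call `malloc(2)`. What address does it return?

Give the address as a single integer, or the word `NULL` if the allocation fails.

Op 1: a = malloc(6) -> a = 0; heap: [0-5 ALLOC][6-42 FREE]
Op 2: b = malloc(9) -> b = 6; heap: [0-5 ALLOC][6-14 ALLOC][15-42 FREE]
Op 3: a = realloc(a, 5) -> a = 0; heap: [0-4 ALLOC][5-5 FREE][6-14 ALLOC][15-42 FREE]
Op 4: c = malloc(4) -> c = 15; heap: [0-4 ALLOC][5-5 FREE][6-14 ALLOC][15-18 ALLOC][19-42 FREE]
Op 5: c = realloc(c, 16) -> c = 15; heap: [0-4 ALLOC][5-5 FREE][6-14 ALLOC][15-30 ALLOC][31-42 FREE]
malloc(2): first-fit scan over [0-4 ALLOC][5-5 FREE][6-14 ALLOC][15-30 ALLOC][31-42 FREE] -> 31

Answer: 31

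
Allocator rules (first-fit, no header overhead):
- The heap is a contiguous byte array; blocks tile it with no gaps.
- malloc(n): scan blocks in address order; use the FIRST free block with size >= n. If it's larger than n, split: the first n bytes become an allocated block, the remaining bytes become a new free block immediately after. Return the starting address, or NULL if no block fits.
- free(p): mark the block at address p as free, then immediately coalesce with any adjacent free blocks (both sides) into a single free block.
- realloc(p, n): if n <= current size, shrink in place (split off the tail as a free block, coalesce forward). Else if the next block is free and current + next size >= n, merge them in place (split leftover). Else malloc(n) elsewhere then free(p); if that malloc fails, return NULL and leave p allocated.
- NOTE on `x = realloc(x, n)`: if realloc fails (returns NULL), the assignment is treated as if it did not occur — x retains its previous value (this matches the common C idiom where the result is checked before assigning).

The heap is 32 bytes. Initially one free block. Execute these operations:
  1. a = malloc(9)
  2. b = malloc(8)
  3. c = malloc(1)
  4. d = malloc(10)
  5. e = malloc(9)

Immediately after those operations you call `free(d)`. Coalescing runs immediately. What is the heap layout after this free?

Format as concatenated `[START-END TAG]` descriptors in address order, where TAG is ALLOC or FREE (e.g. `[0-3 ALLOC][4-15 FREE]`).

Answer: [0-8 ALLOC][9-16 ALLOC][17-17 ALLOC][18-31 FREE]

Derivation:
Op 1: a = malloc(9) -> a = 0; heap: [0-8 ALLOC][9-31 FREE]
Op 2: b = malloc(8) -> b = 9; heap: [0-8 ALLOC][9-16 ALLOC][17-31 FREE]
Op 3: c = malloc(1) -> c = 17; heap: [0-8 ALLOC][9-16 ALLOC][17-17 ALLOC][18-31 FREE]
Op 4: d = malloc(10) -> d = 18; heap: [0-8 ALLOC][9-16 ALLOC][17-17 ALLOC][18-27 ALLOC][28-31 FREE]
Op 5: e = malloc(9) -> e = NULL; heap: [0-8 ALLOC][9-16 ALLOC][17-17 ALLOC][18-27 ALLOC][28-31 FREE]
free(d): d = 18 -> block [18-27 ALLOC]; mark free, coalesce with adjacent free neighbors -> [0-8 ALLOC][9-16 ALLOC][17-17 ALLOC][18-31 FREE]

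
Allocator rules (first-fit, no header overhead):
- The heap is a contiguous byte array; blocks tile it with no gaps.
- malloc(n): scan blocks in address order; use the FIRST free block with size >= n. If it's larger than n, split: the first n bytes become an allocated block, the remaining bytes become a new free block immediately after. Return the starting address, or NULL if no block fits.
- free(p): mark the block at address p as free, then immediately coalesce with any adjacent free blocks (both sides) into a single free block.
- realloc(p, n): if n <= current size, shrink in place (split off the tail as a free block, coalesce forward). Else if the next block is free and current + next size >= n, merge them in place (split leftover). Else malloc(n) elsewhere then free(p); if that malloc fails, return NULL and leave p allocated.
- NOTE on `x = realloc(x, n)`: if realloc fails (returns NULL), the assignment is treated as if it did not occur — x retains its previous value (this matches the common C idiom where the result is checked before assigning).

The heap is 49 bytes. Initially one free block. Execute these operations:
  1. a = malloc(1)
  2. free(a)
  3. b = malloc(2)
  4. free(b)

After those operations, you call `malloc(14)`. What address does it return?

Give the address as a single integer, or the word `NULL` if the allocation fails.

Op 1: a = malloc(1) -> a = 0; heap: [0-0 ALLOC][1-48 FREE]
Op 2: free(a) -> (freed a); heap: [0-48 FREE]
Op 3: b = malloc(2) -> b = 0; heap: [0-1 ALLOC][2-48 FREE]
Op 4: free(b) -> (freed b); heap: [0-48 FREE]
malloc(14): first-fit scan over [0-48 FREE] -> 0

Answer: 0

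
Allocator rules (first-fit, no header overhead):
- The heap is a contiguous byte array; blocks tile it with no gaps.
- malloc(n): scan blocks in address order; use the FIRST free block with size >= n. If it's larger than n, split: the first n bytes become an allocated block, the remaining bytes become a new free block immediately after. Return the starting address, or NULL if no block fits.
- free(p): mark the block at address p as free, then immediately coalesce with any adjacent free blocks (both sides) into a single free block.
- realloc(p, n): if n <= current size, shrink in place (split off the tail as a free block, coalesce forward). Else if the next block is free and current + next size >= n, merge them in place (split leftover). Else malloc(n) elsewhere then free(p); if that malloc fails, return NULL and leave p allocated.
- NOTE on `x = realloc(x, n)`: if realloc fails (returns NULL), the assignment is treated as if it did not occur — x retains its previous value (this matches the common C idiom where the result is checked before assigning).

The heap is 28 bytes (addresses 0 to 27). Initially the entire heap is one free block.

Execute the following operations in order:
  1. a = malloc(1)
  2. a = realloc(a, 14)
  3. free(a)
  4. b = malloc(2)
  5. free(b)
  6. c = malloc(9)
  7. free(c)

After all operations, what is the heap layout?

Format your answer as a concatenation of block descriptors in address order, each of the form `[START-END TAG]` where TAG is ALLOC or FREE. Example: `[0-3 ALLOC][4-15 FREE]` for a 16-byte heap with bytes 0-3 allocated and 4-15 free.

Answer: [0-27 FREE]

Derivation:
Op 1: a = malloc(1) -> a = 0; heap: [0-0 ALLOC][1-27 FREE]
Op 2: a = realloc(a, 14) -> a = 0; heap: [0-13 ALLOC][14-27 FREE]
Op 3: free(a) -> (freed a); heap: [0-27 FREE]
Op 4: b = malloc(2) -> b = 0; heap: [0-1 ALLOC][2-27 FREE]
Op 5: free(b) -> (freed b); heap: [0-27 FREE]
Op 6: c = malloc(9) -> c = 0; heap: [0-8 ALLOC][9-27 FREE]
Op 7: free(c) -> (freed c); heap: [0-27 FREE]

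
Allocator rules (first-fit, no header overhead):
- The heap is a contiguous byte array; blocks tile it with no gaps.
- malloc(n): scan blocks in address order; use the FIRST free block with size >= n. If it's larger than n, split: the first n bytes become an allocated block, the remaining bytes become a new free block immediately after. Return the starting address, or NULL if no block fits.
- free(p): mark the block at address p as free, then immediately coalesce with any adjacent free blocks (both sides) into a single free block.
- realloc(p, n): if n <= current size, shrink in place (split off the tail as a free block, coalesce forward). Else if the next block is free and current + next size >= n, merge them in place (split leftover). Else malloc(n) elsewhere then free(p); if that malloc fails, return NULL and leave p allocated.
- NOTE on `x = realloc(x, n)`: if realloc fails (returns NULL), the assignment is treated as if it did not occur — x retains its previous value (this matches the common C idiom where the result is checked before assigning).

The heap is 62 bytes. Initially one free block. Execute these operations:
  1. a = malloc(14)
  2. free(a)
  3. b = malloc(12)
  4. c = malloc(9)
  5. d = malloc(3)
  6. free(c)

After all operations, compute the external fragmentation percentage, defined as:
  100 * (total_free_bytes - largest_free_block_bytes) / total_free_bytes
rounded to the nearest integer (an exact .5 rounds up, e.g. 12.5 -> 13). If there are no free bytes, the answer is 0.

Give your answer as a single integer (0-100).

Answer: 19

Derivation:
Op 1: a = malloc(14) -> a = 0; heap: [0-13 ALLOC][14-61 FREE]
Op 2: free(a) -> (freed a); heap: [0-61 FREE]
Op 3: b = malloc(12) -> b = 0; heap: [0-11 ALLOC][12-61 FREE]
Op 4: c = malloc(9) -> c = 12; heap: [0-11 ALLOC][12-20 ALLOC][21-61 FREE]
Op 5: d = malloc(3) -> d = 21; heap: [0-11 ALLOC][12-20 ALLOC][21-23 ALLOC][24-61 FREE]
Op 6: free(c) -> (freed c); heap: [0-11 ALLOC][12-20 FREE][21-23 ALLOC][24-61 FREE]
Free blocks: [9 38] total_free=47 largest=38 -> 100*(47-38)/47 = 900/47 ≈ 19.149 -> rounds to 19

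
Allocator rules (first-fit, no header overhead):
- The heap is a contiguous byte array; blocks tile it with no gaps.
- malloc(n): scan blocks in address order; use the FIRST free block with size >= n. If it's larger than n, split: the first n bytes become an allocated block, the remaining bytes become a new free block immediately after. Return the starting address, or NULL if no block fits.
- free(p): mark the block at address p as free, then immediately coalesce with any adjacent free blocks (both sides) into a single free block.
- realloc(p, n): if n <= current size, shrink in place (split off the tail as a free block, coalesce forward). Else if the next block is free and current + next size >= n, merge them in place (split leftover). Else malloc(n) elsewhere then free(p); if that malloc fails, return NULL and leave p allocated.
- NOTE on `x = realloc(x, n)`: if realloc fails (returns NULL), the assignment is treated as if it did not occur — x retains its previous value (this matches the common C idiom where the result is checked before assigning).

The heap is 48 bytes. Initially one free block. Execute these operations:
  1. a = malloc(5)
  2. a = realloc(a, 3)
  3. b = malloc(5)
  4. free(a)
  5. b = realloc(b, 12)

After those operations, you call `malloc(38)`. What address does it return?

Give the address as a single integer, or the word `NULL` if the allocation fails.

Op 1: a = malloc(5) -> a = 0; heap: [0-4 ALLOC][5-47 FREE]
Op 2: a = realloc(a, 3) -> a = 0; heap: [0-2 ALLOC][3-47 FREE]
Op 3: b = malloc(5) -> b = 3; heap: [0-2 ALLOC][3-7 ALLOC][8-47 FREE]
Op 4: free(a) -> (freed a); heap: [0-2 FREE][3-7 ALLOC][8-47 FREE]
Op 5: b = realloc(b, 12) -> b = 3; heap: [0-2 FREE][3-14 ALLOC][15-47 FREE]
malloc(38): first-fit scan over [0-2 FREE][3-14 ALLOC][15-47 FREE] -> NULL

Answer: NULL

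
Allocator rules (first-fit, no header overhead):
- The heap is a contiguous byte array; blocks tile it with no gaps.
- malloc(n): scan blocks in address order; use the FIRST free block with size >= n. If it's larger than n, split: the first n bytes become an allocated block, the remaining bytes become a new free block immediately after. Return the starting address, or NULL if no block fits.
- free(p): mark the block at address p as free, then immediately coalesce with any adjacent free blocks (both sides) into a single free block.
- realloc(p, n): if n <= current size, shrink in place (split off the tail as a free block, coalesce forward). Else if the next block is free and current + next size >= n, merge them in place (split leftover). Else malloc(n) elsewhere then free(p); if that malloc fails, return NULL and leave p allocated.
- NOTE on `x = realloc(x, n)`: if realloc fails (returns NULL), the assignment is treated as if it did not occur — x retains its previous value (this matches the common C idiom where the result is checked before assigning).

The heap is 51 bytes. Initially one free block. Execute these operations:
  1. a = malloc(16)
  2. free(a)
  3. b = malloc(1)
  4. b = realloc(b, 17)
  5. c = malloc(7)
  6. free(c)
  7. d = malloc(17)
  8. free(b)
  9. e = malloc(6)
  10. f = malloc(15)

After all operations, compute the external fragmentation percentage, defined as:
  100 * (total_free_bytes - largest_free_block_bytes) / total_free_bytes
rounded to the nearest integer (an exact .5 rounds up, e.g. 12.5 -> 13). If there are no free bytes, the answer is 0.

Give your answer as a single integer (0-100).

Answer: 15

Derivation:
Op 1: a = malloc(16) -> a = 0; heap: [0-15 ALLOC][16-50 FREE]
Op 2: free(a) -> (freed a); heap: [0-50 FREE]
Op 3: b = malloc(1) -> b = 0; heap: [0-0 ALLOC][1-50 FREE]
Op 4: b = realloc(b, 17) -> b = 0; heap: [0-16 ALLOC][17-50 FREE]
Op 5: c = malloc(7) -> c = 17; heap: [0-16 ALLOC][17-23 ALLOC][24-50 FREE]
Op 6: free(c) -> (freed c); heap: [0-16 ALLOC][17-50 FREE]
Op 7: d = malloc(17) -> d = 17; heap: [0-16 ALLOC][17-33 ALLOC][34-50 FREE]
Op 8: free(b) -> (freed b); heap: [0-16 FREE][17-33 ALLOC][34-50 FREE]
Op 9: e = malloc(6) -> e = 0; heap: [0-5 ALLOC][6-16 FREE][17-33 ALLOC][34-50 FREE]
Op 10: f = malloc(15) -> f = 34; heap: [0-5 ALLOC][6-16 FREE][17-33 ALLOC][34-48 ALLOC][49-50 FREE]
Free blocks: [11 2] total_free=13 largest=11 -> 100*(13-11)/13 = 200/13 ≈ 15.385 -> rounds to 15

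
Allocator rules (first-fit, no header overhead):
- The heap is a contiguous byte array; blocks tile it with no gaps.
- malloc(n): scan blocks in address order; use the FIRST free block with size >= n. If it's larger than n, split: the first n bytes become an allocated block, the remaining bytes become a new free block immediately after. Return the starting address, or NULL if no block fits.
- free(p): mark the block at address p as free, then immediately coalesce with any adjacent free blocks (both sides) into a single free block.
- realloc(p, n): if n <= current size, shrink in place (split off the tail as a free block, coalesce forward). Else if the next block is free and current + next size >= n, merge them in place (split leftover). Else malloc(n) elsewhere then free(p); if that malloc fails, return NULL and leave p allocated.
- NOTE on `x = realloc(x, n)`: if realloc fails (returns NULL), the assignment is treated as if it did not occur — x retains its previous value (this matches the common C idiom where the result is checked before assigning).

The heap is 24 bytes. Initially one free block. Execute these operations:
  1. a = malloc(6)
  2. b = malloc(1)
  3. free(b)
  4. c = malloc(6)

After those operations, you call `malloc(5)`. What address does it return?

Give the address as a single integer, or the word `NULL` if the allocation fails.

Op 1: a = malloc(6) -> a = 0; heap: [0-5 ALLOC][6-23 FREE]
Op 2: b = malloc(1) -> b = 6; heap: [0-5 ALLOC][6-6 ALLOC][7-23 FREE]
Op 3: free(b) -> (freed b); heap: [0-5 ALLOC][6-23 FREE]
Op 4: c = malloc(6) -> c = 6; heap: [0-5 ALLOC][6-11 ALLOC][12-23 FREE]
malloc(5): first-fit scan over [0-5 ALLOC][6-11 ALLOC][12-23 FREE] -> 12

Answer: 12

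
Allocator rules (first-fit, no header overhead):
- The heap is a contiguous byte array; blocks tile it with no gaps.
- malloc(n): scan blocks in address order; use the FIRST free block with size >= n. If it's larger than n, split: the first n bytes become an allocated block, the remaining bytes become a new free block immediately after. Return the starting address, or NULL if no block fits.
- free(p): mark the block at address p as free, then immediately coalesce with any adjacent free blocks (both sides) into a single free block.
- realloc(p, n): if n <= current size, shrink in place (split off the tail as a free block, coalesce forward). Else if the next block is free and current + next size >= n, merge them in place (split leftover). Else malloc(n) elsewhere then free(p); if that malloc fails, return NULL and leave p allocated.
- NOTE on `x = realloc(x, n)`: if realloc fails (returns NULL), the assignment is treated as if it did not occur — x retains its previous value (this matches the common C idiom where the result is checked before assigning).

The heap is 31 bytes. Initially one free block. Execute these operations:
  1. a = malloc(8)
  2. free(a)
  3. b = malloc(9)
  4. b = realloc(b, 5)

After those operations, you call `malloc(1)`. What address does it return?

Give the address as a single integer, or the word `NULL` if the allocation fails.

Op 1: a = malloc(8) -> a = 0; heap: [0-7 ALLOC][8-30 FREE]
Op 2: free(a) -> (freed a); heap: [0-30 FREE]
Op 3: b = malloc(9) -> b = 0; heap: [0-8 ALLOC][9-30 FREE]
Op 4: b = realloc(b, 5) -> b = 0; heap: [0-4 ALLOC][5-30 FREE]
malloc(1): first-fit scan over [0-4 ALLOC][5-30 FREE] -> 5

Answer: 5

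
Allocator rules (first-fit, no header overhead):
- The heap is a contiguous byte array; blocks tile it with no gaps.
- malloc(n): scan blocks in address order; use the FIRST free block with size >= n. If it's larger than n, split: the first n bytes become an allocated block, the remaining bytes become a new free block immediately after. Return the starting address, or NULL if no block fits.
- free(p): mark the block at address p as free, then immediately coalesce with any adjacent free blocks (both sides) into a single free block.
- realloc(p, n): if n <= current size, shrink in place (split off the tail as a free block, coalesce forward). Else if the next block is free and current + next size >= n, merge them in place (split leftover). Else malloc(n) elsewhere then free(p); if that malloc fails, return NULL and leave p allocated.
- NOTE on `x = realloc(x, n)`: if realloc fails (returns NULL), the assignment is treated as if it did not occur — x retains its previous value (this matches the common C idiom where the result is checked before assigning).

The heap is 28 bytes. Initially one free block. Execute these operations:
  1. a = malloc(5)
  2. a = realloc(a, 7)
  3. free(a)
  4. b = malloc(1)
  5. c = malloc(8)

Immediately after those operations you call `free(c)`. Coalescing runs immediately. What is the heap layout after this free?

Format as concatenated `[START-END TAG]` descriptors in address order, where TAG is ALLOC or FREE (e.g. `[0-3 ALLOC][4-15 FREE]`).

Answer: [0-0 ALLOC][1-27 FREE]

Derivation:
Op 1: a = malloc(5) -> a = 0; heap: [0-4 ALLOC][5-27 FREE]
Op 2: a = realloc(a, 7) -> a = 0; heap: [0-6 ALLOC][7-27 FREE]
Op 3: free(a) -> (freed a); heap: [0-27 FREE]
Op 4: b = malloc(1) -> b = 0; heap: [0-0 ALLOC][1-27 FREE]
Op 5: c = malloc(8) -> c = 1; heap: [0-0 ALLOC][1-8 ALLOC][9-27 FREE]
free(c): c = 1 -> block [1-8 ALLOC]; mark free, coalesce with adjacent free neighbors -> [0-0 ALLOC][1-27 FREE]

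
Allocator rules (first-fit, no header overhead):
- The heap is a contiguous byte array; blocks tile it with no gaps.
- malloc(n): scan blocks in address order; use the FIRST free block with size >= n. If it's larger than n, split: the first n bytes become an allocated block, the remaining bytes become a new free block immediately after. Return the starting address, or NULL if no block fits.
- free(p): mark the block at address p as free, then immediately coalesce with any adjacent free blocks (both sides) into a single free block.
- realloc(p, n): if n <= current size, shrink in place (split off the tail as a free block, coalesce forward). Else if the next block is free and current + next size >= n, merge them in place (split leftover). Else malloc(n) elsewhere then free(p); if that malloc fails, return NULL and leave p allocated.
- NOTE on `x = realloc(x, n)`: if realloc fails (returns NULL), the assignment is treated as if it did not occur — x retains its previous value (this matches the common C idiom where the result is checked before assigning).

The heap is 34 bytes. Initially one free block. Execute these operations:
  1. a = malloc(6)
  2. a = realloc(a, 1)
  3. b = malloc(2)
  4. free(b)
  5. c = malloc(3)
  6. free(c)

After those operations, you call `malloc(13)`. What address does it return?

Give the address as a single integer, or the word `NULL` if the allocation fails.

Op 1: a = malloc(6) -> a = 0; heap: [0-5 ALLOC][6-33 FREE]
Op 2: a = realloc(a, 1) -> a = 0; heap: [0-0 ALLOC][1-33 FREE]
Op 3: b = malloc(2) -> b = 1; heap: [0-0 ALLOC][1-2 ALLOC][3-33 FREE]
Op 4: free(b) -> (freed b); heap: [0-0 ALLOC][1-33 FREE]
Op 5: c = malloc(3) -> c = 1; heap: [0-0 ALLOC][1-3 ALLOC][4-33 FREE]
Op 6: free(c) -> (freed c); heap: [0-0 ALLOC][1-33 FREE]
malloc(13): first-fit scan over [0-0 ALLOC][1-33 FREE] -> 1

Answer: 1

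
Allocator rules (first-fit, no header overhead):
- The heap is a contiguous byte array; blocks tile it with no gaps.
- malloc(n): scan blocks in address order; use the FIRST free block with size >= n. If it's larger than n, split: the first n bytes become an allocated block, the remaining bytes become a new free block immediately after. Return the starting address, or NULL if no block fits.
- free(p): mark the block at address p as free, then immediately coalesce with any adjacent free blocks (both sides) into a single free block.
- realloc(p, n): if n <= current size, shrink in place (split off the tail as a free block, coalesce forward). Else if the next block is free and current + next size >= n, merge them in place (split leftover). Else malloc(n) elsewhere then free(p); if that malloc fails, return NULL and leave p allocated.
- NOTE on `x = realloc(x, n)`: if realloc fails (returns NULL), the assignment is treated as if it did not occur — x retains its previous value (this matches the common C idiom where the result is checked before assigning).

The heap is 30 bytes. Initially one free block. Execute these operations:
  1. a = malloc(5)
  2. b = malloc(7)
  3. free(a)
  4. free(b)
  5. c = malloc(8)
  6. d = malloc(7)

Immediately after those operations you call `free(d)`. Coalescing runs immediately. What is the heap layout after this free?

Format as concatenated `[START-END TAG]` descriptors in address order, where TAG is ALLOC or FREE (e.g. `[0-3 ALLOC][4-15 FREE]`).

Answer: [0-7 ALLOC][8-29 FREE]

Derivation:
Op 1: a = malloc(5) -> a = 0; heap: [0-4 ALLOC][5-29 FREE]
Op 2: b = malloc(7) -> b = 5; heap: [0-4 ALLOC][5-11 ALLOC][12-29 FREE]
Op 3: free(a) -> (freed a); heap: [0-4 FREE][5-11 ALLOC][12-29 FREE]
Op 4: free(b) -> (freed b); heap: [0-29 FREE]
Op 5: c = malloc(8) -> c = 0; heap: [0-7 ALLOC][8-29 FREE]
Op 6: d = malloc(7) -> d = 8; heap: [0-7 ALLOC][8-14 ALLOC][15-29 FREE]
free(d): d = 8 -> block [8-14 ALLOC]; mark free, coalesce with adjacent free neighbors -> [0-7 ALLOC][8-29 FREE]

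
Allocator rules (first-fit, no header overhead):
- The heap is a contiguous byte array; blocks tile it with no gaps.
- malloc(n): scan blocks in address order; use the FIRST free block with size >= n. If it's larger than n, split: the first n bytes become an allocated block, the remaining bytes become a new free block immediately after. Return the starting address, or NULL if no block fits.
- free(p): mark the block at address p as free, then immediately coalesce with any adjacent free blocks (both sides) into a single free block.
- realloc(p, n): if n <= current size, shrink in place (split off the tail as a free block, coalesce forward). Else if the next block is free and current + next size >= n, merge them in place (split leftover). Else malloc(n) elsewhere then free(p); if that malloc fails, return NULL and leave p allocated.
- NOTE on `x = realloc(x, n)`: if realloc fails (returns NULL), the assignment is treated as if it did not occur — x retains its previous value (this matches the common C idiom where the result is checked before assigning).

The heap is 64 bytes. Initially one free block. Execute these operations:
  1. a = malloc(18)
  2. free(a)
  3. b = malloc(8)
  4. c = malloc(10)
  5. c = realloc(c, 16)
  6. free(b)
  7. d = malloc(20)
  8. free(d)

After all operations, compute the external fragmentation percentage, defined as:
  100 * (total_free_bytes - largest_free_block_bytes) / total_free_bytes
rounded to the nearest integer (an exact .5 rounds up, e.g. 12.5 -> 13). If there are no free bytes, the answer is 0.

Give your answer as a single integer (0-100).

Answer: 17

Derivation:
Op 1: a = malloc(18) -> a = 0; heap: [0-17 ALLOC][18-63 FREE]
Op 2: free(a) -> (freed a); heap: [0-63 FREE]
Op 3: b = malloc(8) -> b = 0; heap: [0-7 ALLOC][8-63 FREE]
Op 4: c = malloc(10) -> c = 8; heap: [0-7 ALLOC][8-17 ALLOC][18-63 FREE]
Op 5: c = realloc(c, 16) -> c = 8; heap: [0-7 ALLOC][8-23 ALLOC][24-63 FREE]
Op 6: free(b) -> (freed b); heap: [0-7 FREE][8-23 ALLOC][24-63 FREE]
Op 7: d = malloc(20) -> d = 24; heap: [0-7 FREE][8-23 ALLOC][24-43 ALLOC][44-63 FREE]
Op 8: free(d) -> (freed d); heap: [0-7 FREE][8-23 ALLOC][24-63 FREE]
Free blocks: [8 40] total_free=48 largest=40 -> 100*(48-40)/48 = 800/48 ≈ 16.667 -> rounds to 17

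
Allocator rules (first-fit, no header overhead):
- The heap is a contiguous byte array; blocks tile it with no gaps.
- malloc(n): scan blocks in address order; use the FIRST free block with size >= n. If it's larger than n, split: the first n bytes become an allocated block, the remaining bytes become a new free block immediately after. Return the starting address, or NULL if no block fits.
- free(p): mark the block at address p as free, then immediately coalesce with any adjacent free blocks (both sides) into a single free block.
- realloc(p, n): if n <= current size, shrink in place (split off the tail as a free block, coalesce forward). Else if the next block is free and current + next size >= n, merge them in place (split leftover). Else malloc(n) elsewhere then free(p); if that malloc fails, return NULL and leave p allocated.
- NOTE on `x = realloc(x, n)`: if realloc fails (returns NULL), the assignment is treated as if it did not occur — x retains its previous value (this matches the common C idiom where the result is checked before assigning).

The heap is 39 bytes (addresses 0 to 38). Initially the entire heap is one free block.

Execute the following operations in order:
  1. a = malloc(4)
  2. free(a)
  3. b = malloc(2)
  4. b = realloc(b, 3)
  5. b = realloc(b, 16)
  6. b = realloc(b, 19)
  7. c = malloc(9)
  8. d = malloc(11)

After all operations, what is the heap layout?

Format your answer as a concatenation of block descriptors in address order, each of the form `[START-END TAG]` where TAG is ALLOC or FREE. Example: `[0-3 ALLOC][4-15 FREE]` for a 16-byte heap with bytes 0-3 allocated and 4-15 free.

Answer: [0-18 ALLOC][19-27 ALLOC][28-38 ALLOC]

Derivation:
Op 1: a = malloc(4) -> a = 0; heap: [0-3 ALLOC][4-38 FREE]
Op 2: free(a) -> (freed a); heap: [0-38 FREE]
Op 3: b = malloc(2) -> b = 0; heap: [0-1 ALLOC][2-38 FREE]
Op 4: b = realloc(b, 3) -> b = 0; heap: [0-2 ALLOC][3-38 FREE]
Op 5: b = realloc(b, 16) -> b = 0; heap: [0-15 ALLOC][16-38 FREE]
Op 6: b = realloc(b, 19) -> b = 0; heap: [0-18 ALLOC][19-38 FREE]
Op 7: c = malloc(9) -> c = 19; heap: [0-18 ALLOC][19-27 ALLOC][28-38 FREE]
Op 8: d = malloc(11) -> d = 28; heap: [0-18 ALLOC][19-27 ALLOC][28-38 ALLOC]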